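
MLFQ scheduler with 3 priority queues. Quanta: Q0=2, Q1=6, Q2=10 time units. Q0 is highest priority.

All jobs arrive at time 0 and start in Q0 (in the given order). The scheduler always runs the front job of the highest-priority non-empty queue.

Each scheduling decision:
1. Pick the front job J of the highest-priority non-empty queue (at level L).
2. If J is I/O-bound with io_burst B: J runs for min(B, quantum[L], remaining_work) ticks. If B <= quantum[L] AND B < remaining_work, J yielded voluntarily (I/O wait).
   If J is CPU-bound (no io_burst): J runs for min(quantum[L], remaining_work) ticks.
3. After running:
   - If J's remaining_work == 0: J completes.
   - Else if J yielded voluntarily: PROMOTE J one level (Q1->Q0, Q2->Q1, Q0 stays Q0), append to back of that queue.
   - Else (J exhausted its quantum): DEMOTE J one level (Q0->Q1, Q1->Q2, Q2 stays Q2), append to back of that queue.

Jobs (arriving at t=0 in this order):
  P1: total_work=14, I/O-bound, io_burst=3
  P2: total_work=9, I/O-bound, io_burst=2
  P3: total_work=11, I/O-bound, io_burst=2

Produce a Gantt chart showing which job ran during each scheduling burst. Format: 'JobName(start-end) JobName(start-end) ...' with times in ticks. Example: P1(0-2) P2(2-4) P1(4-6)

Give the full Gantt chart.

Answer: P1(0-2) P2(2-4) P3(4-6) P2(6-8) P3(8-10) P2(10-12) P3(12-14) P2(14-16) P3(16-18) P2(18-19) P3(19-21) P3(21-22) P1(22-25) P1(25-27) P1(27-30) P1(30-32) P1(32-34)

Derivation:
t=0-2: P1@Q0 runs 2, rem=12, quantum used, demote→Q1. Q0=[P2,P3] Q1=[P1] Q2=[]
t=2-4: P2@Q0 runs 2, rem=7, I/O yield, promote→Q0. Q0=[P3,P2] Q1=[P1] Q2=[]
t=4-6: P3@Q0 runs 2, rem=9, I/O yield, promote→Q0. Q0=[P2,P3] Q1=[P1] Q2=[]
t=6-8: P2@Q0 runs 2, rem=5, I/O yield, promote→Q0. Q0=[P3,P2] Q1=[P1] Q2=[]
t=8-10: P3@Q0 runs 2, rem=7, I/O yield, promote→Q0. Q0=[P2,P3] Q1=[P1] Q2=[]
t=10-12: P2@Q0 runs 2, rem=3, I/O yield, promote→Q0. Q0=[P3,P2] Q1=[P1] Q2=[]
t=12-14: P3@Q0 runs 2, rem=5, I/O yield, promote→Q0. Q0=[P2,P3] Q1=[P1] Q2=[]
t=14-16: P2@Q0 runs 2, rem=1, I/O yield, promote→Q0. Q0=[P3,P2] Q1=[P1] Q2=[]
t=16-18: P3@Q0 runs 2, rem=3, I/O yield, promote→Q0. Q0=[P2,P3] Q1=[P1] Q2=[]
t=18-19: P2@Q0 runs 1, rem=0, completes. Q0=[P3] Q1=[P1] Q2=[]
t=19-21: P3@Q0 runs 2, rem=1, I/O yield, promote→Q0. Q0=[P3] Q1=[P1] Q2=[]
t=21-22: P3@Q0 runs 1, rem=0, completes. Q0=[] Q1=[P1] Q2=[]
t=22-25: P1@Q1 runs 3, rem=9, I/O yield, promote→Q0. Q0=[P1] Q1=[] Q2=[]
t=25-27: P1@Q0 runs 2, rem=7, quantum used, demote→Q1. Q0=[] Q1=[P1] Q2=[]
t=27-30: P1@Q1 runs 3, rem=4, I/O yield, promote→Q0. Q0=[P1] Q1=[] Q2=[]
t=30-32: P1@Q0 runs 2, rem=2, quantum used, demote→Q1. Q0=[] Q1=[P1] Q2=[]
t=32-34: P1@Q1 runs 2, rem=0, completes. Q0=[] Q1=[] Q2=[]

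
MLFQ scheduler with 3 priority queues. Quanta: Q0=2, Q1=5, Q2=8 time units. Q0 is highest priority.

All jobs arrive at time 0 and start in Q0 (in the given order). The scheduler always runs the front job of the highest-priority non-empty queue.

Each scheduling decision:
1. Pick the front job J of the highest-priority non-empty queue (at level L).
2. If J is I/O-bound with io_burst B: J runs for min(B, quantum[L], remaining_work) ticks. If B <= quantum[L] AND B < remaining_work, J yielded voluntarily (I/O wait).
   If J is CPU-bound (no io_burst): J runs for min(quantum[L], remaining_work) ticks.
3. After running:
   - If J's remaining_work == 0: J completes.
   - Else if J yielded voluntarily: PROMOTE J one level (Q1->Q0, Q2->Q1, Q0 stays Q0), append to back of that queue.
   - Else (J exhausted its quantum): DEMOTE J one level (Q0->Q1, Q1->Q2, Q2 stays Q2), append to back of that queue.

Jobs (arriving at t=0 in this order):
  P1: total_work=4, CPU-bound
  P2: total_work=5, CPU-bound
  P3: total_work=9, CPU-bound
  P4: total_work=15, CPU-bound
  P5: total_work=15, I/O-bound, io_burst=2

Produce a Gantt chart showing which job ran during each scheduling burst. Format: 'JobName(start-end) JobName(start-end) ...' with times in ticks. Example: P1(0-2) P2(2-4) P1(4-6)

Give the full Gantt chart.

t=0-2: P1@Q0 runs 2, rem=2, quantum used, demote→Q1. Q0=[P2,P3,P4,P5] Q1=[P1] Q2=[]
t=2-4: P2@Q0 runs 2, rem=3, quantum used, demote→Q1. Q0=[P3,P4,P5] Q1=[P1,P2] Q2=[]
t=4-6: P3@Q0 runs 2, rem=7, quantum used, demote→Q1. Q0=[P4,P5] Q1=[P1,P2,P3] Q2=[]
t=6-8: P4@Q0 runs 2, rem=13, quantum used, demote→Q1. Q0=[P5] Q1=[P1,P2,P3,P4] Q2=[]
t=8-10: P5@Q0 runs 2, rem=13, I/O yield, promote→Q0. Q0=[P5] Q1=[P1,P2,P3,P4] Q2=[]
t=10-12: P5@Q0 runs 2, rem=11, I/O yield, promote→Q0. Q0=[P5] Q1=[P1,P2,P3,P4] Q2=[]
t=12-14: P5@Q0 runs 2, rem=9, I/O yield, promote→Q0. Q0=[P5] Q1=[P1,P2,P3,P4] Q2=[]
t=14-16: P5@Q0 runs 2, rem=7, I/O yield, promote→Q0. Q0=[P5] Q1=[P1,P2,P3,P4] Q2=[]
t=16-18: P5@Q0 runs 2, rem=5, I/O yield, promote→Q0. Q0=[P5] Q1=[P1,P2,P3,P4] Q2=[]
t=18-20: P5@Q0 runs 2, rem=3, I/O yield, promote→Q0. Q0=[P5] Q1=[P1,P2,P3,P4] Q2=[]
t=20-22: P5@Q0 runs 2, rem=1, I/O yield, promote→Q0. Q0=[P5] Q1=[P1,P2,P3,P4] Q2=[]
t=22-23: P5@Q0 runs 1, rem=0, completes. Q0=[] Q1=[P1,P2,P3,P4] Q2=[]
t=23-25: P1@Q1 runs 2, rem=0, completes. Q0=[] Q1=[P2,P3,P4] Q2=[]
t=25-28: P2@Q1 runs 3, rem=0, completes. Q0=[] Q1=[P3,P4] Q2=[]
t=28-33: P3@Q1 runs 5, rem=2, quantum used, demote→Q2. Q0=[] Q1=[P4] Q2=[P3]
t=33-38: P4@Q1 runs 5, rem=8, quantum used, demote→Q2. Q0=[] Q1=[] Q2=[P3,P4]
t=38-40: P3@Q2 runs 2, rem=0, completes. Q0=[] Q1=[] Q2=[P4]
t=40-48: P4@Q2 runs 8, rem=0, completes. Q0=[] Q1=[] Q2=[]

Answer: P1(0-2) P2(2-4) P3(4-6) P4(6-8) P5(8-10) P5(10-12) P5(12-14) P5(14-16) P5(16-18) P5(18-20) P5(20-22) P5(22-23) P1(23-25) P2(25-28) P3(28-33) P4(33-38) P3(38-40) P4(40-48)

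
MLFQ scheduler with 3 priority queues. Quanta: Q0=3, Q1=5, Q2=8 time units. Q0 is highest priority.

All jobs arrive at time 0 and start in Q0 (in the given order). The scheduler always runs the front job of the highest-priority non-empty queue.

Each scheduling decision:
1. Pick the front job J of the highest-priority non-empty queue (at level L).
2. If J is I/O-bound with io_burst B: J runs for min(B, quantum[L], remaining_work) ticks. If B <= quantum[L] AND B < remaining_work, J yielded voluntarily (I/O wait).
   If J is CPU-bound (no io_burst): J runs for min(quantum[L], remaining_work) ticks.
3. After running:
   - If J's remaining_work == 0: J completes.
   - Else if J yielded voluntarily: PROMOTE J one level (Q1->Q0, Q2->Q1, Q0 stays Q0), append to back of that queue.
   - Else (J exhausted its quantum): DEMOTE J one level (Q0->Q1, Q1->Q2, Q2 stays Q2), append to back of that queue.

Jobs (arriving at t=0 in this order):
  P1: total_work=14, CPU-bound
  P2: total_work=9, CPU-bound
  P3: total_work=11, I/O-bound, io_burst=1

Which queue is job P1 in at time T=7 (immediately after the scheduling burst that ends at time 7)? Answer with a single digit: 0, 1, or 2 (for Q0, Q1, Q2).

t=0-3: P1@Q0 runs 3, rem=11, quantum used, demote→Q1. Q0=[P2,P3] Q1=[P1] Q2=[]
t=3-6: P2@Q0 runs 3, rem=6, quantum used, demote→Q1. Q0=[P3] Q1=[P1,P2] Q2=[]
t=6-7: P3@Q0 runs 1, rem=10, I/O yield, promote→Q0. Q0=[P3] Q1=[P1,P2] Q2=[]
t=7-8: P3@Q0 runs 1, rem=9, I/O yield, promote→Q0. Q0=[P3] Q1=[P1,P2] Q2=[]
t=8-9: P3@Q0 runs 1, rem=8, I/O yield, promote→Q0. Q0=[P3] Q1=[P1,P2] Q2=[]
t=9-10: P3@Q0 runs 1, rem=7, I/O yield, promote→Q0. Q0=[P3] Q1=[P1,P2] Q2=[]
t=10-11: P3@Q0 runs 1, rem=6, I/O yield, promote→Q0. Q0=[P3] Q1=[P1,P2] Q2=[]
t=11-12: P3@Q0 runs 1, rem=5, I/O yield, promote→Q0. Q0=[P3] Q1=[P1,P2] Q2=[]
t=12-13: P3@Q0 runs 1, rem=4, I/O yield, promote→Q0. Q0=[P3] Q1=[P1,P2] Q2=[]
t=13-14: P3@Q0 runs 1, rem=3, I/O yield, promote→Q0. Q0=[P3] Q1=[P1,P2] Q2=[]
t=14-15: P3@Q0 runs 1, rem=2, I/O yield, promote→Q0. Q0=[P3] Q1=[P1,P2] Q2=[]
t=15-16: P3@Q0 runs 1, rem=1, I/O yield, promote→Q0. Q0=[P3] Q1=[P1,P2] Q2=[]
t=16-17: P3@Q0 runs 1, rem=0, completes. Q0=[] Q1=[P1,P2] Q2=[]
t=17-22: P1@Q1 runs 5, rem=6, quantum used, demote→Q2. Q0=[] Q1=[P2] Q2=[P1]
t=22-27: P2@Q1 runs 5, rem=1, quantum used, demote→Q2. Q0=[] Q1=[] Q2=[P1,P2]
t=27-33: P1@Q2 runs 6, rem=0, completes. Q0=[] Q1=[] Q2=[P2]
t=33-34: P2@Q2 runs 1, rem=0, completes. Q0=[] Q1=[] Q2=[]

Answer: 1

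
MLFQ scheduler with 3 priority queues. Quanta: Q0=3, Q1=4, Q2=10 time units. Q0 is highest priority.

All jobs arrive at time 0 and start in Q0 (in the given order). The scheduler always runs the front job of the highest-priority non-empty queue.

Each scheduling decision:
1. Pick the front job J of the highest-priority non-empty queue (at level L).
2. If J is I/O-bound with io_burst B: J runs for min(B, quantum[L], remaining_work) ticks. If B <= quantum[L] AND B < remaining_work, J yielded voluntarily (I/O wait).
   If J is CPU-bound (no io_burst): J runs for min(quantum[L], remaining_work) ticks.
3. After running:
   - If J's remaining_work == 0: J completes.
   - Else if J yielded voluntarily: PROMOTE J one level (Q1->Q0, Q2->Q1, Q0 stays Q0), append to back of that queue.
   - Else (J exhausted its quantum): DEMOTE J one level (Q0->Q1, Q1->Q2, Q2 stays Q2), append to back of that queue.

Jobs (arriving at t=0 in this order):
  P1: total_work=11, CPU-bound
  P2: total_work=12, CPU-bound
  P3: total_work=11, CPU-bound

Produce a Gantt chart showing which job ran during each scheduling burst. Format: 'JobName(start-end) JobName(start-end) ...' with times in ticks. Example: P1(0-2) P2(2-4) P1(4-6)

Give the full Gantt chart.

Answer: P1(0-3) P2(3-6) P3(6-9) P1(9-13) P2(13-17) P3(17-21) P1(21-25) P2(25-30) P3(30-34)

Derivation:
t=0-3: P1@Q0 runs 3, rem=8, quantum used, demote→Q1. Q0=[P2,P3] Q1=[P1] Q2=[]
t=3-6: P2@Q0 runs 3, rem=9, quantum used, demote→Q1. Q0=[P3] Q1=[P1,P2] Q2=[]
t=6-9: P3@Q0 runs 3, rem=8, quantum used, demote→Q1. Q0=[] Q1=[P1,P2,P3] Q2=[]
t=9-13: P1@Q1 runs 4, rem=4, quantum used, demote→Q2. Q0=[] Q1=[P2,P3] Q2=[P1]
t=13-17: P2@Q1 runs 4, rem=5, quantum used, demote→Q2. Q0=[] Q1=[P3] Q2=[P1,P2]
t=17-21: P3@Q1 runs 4, rem=4, quantum used, demote→Q2. Q0=[] Q1=[] Q2=[P1,P2,P3]
t=21-25: P1@Q2 runs 4, rem=0, completes. Q0=[] Q1=[] Q2=[P2,P3]
t=25-30: P2@Q2 runs 5, rem=0, completes. Q0=[] Q1=[] Q2=[P3]
t=30-34: P3@Q2 runs 4, rem=0, completes. Q0=[] Q1=[] Q2=[]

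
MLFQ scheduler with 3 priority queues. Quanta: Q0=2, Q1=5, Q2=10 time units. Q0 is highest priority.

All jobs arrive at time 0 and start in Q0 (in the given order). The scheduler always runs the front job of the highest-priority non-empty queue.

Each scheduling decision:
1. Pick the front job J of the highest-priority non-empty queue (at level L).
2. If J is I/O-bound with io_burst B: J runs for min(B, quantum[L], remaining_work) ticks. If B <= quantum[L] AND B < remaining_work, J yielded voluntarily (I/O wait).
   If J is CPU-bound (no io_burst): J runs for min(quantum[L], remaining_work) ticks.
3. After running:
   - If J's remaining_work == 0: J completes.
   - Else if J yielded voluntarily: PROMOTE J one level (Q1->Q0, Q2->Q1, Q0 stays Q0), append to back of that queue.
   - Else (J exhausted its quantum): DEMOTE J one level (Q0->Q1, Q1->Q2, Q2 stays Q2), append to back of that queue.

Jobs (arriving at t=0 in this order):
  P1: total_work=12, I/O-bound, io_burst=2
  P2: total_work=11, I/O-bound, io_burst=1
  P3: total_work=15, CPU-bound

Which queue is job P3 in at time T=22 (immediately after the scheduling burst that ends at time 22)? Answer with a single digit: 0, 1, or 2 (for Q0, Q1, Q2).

Answer: 1

Derivation:
t=0-2: P1@Q0 runs 2, rem=10, I/O yield, promote→Q0. Q0=[P2,P3,P1] Q1=[] Q2=[]
t=2-3: P2@Q0 runs 1, rem=10, I/O yield, promote→Q0. Q0=[P3,P1,P2] Q1=[] Q2=[]
t=3-5: P3@Q0 runs 2, rem=13, quantum used, demote→Q1. Q0=[P1,P2] Q1=[P3] Q2=[]
t=5-7: P1@Q0 runs 2, rem=8, I/O yield, promote→Q0. Q0=[P2,P1] Q1=[P3] Q2=[]
t=7-8: P2@Q0 runs 1, rem=9, I/O yield, promote→Q0. Q0=[P1,P2] Q1=[P3] Q2=[]
t=8-10: P1@Q0 runs 2, rem=6, I/O yield, promote→Q0. Q0=[P2,P1] Q1=[P3] Q2=[]
t=10-11: P2@Q0 runs 1, rem=8, I/O yield, promote→Q0. Q0=[P1,P2] Q1=[P3] Q2=[]
t=11-13: P1@Q0 runs 2, rem=4, I/O yield, promote→Q0. Q0=[P2,P1] Q1=[P3] Q2=[]
t=13-14: P2@Q0 runs 1, rem=7, I/O yield, promote→Q0. Q0=[P1,P2] Q1=[P3] Q2=[]
t=14-16: P1@Q0 runs 2, rem=2, I/O yield, promote→Q0. Q0=[P2,P1] Q1=[P3] Q2=[]
t=16-17: P2@Q0 runs 1, rem=6, I/O yield, promote→Q0. Q0=[P1,P2] Q1=[P3] Q2=[]
t=17-19: P1@Q0 runs 2, rem=0, completes. Q0=[P2] Q1=[P3] Q2=[]
t=19-20: P2@Q0 runs 1, rem=5, I/O yield, promote→Q0. Q0=[P2] Q1=[P3] Q2=[]
t=20-21: P2@Q0 runs 1, rem=4, I/O yield, promote→Q0. Q0=[P2] Q1=[P3] Q2=[]
t=21-22: P2@Q0 runs 1, rem=3, I/O yield, promote→Q0. Q0=[P2] Q1=[P3] Q2=[]
t=22-23: P2@Q0 runs 1, rem=2, I/O yield, promote→Q0. Q0=[P2] Q1=[P3] Q2=[]
t=23-24: P2@Q0 runs 1, rem=1, I/O yield, promote→Q0. Q0=[P2] Q1=[P3] Q2=[]
t=24-25: P2@Q0 runs 1, rem=0, completes. Q0=[] Q1=[P3] Q2=[]
t=25-30: P3@Q1 runs 5, rem=8, quantum used, demote→Q2. Q0=[] Q1=[] Q2=[P3]
t=30-38: P3@Q2 runs 8, rem=0, completes. Q0=[] Q1=[] Q2=[]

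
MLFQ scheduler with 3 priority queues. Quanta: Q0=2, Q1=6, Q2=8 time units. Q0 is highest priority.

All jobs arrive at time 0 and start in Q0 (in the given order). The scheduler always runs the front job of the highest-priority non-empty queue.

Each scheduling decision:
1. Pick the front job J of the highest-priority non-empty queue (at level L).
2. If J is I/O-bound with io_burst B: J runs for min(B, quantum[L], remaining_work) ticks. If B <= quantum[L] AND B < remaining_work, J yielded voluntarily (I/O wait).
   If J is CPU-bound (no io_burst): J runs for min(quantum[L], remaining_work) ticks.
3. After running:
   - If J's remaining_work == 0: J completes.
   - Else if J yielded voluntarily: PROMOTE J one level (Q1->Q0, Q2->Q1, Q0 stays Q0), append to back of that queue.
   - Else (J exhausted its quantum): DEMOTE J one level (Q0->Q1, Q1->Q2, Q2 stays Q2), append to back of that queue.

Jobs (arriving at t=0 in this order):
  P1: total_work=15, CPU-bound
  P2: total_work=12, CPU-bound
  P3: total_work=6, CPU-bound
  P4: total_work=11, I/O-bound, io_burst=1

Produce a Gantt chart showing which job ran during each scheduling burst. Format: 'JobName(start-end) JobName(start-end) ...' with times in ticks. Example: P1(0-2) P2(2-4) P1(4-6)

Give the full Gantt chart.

Answer: P1(0-2) P2(2-4) P3(4-6) P4(6-7) P4(7-8) P4(8-9) P4(9-10) P4(10-11) P4(11-12) P4(12-13) P4(13-14) P4(14-15) P4(15-16) P4(16-17) P1(17-23) P2(23-29) P3(29-33) P1(33-40) P2(40-44)

Derivation:
t=0-2: P1@Q0 runs 2, rem=13, quantum used, demote→Q1. Q0=[P2,P3,P4] Q1=[P1] Q2=[]
t=2-4: P2@Q0 runs 2, rem=10, quantum used, demote→Q1. Q0=[P3,P4] Q1=[P1,P2] Q2=[]
t=4-6: P3@Q0 runs 2, rem=4, quantum used, demote→Q1. Q0=[P4] Q1=[P1,P2,P3] Q2=[]
t=6-7: P4@Q0 runs 1, rem=10, I/O yield, promote→Q0. Q0=[P4] Q1=[P1,P2,P3] Q2=[]
t=7-8: P4@Q0 runs 1, rem=9, I/O yield, promote→Q0. Q0=[P4] Q1=[P1,P2,P3] Q2=[]
t=8-9: P4@Q0 runs 1, rem=8, I/O yield, promote→Q0. Q0=[P4] Q1=[P1,P2,P3] Q2=[]
t=9-10: P4@Q0 runs 1, rem=7, I/O yield, promote→Q0. Q0=[P4] Q1=[P1,P2,P3] Q2=[]
t=10-11: P4@Q0 runs 1, rem=6, I/O yield, promote→Q0. Q0=[P4] Q1=[P1,P2,P3] Q2=[]
t=11-12: P4@Q0 runs 1, rem=5, I/O yield, promote→Q0. Q0=[P4] Q1=[P1,P2,P3] Q2=[]
t=12-13: P4@Q0 runs 1, rem=4, I/O yield, promote→Q0. Q0=[P4] Q1=[P1,P2,P3] Q2=[]
t=13-14: P4@Q0 runs 1, rem=3, I/O yield, promote→Q0. Q0=[P4] Q1=[P1,P2,P3] Q2=[]
t=14-15: P4@Q0 runs 1, rem=2, I/O yield, promote→Q0. Q0=[P4] Q1=[P1,P2,P3] Q2=[]
t=15-16: P4@Q0 runs 1, rem=1, I/O yield, promote→Q0. Q0=[P4] Q1=[P1,P2,P3] Q2=[]
t=16-17: P4@Q0 runs 1, rem=0, completes. Q0=[] Q1=[P1,P2,P3] Q2=[]
t=17-23: P1@Q1 runs 6, rem=7, quantum used, demote→Q2. Q0=[] Q1=[P2,P3] Q2=[P1]
t=23-29: P2@Q1 runs 6, rem=4, quantum used, demote→Q2. Q0=[] Q1=[P3] Q2=[P1,P2]
t=29-33: P3@Q1 runs 4, rem=0, completes. Q0=[] Q1=[] Q2=[P1,P2]
t=33-40: P1@Q2 runs 7, rem=0, completes. Q0=[] Q1=[] Q2=[P2]
t=40-44: P2@Q2 runs 4, rem=0, completes. Q0=[] Q1=[] Q2=[]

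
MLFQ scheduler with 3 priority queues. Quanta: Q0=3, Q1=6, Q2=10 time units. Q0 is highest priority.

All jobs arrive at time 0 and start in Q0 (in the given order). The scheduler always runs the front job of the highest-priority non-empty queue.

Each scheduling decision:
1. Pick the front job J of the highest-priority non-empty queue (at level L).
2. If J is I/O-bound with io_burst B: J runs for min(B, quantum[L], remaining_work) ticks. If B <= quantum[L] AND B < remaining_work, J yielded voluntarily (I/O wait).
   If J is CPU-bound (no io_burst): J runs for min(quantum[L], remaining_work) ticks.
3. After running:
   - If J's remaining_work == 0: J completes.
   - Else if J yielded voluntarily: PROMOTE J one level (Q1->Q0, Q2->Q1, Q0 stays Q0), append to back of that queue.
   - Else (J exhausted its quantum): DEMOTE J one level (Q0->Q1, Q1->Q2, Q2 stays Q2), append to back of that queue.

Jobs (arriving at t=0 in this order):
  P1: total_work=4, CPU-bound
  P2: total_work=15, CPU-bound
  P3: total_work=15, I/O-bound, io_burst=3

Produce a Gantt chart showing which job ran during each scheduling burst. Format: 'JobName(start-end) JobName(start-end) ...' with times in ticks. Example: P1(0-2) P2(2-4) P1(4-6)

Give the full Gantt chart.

t=0-3: P1@Q0 runs 3, rem=1, quantum used, demote→Q1. Q0=[P2,P3] Q1=[P1] Q2=[]
t=3-6: P2@Q0 runs 3, rem=12, quantum used, demote→Q1. Q0=[P3] Q1=[P1,P2] Q2=[]
t=6-9: P3@Q0 runs 3, rem=12, I/O yield, promote→Q0. Q0=[P3] Q1=[P1,P2] Q2=[]
t=9-12: P3@Q0 runs 3, rem=9, I/O yield, promote→Q0. Q0=[P3] Q1=[P1,P2] Q2=[]
t=12-15: P3@Q0 runs 3, rem=6, I/O yield, promote→Q0. Q0=[P3] Q1=[P1,P2] Q2=[]
t=15-18: P3@Q0 runs 3, rem=3, I/O yield, promote→Q0. Q0=[P3] Q1=[P1,P2] Q2=[]
t=18-21: P3@Q0 runs 3, rem=0, completes. Q0=[] Q1=[P1,P2] Q2=[]
t=21-22: P1@Q1 runs 1, rem=0, completes. Q0=[] Q1=[P2] Q2=[]
t=22-28: P2@Q1 runs 6, rem=6, quantum used, demote→Q2. Q0=[] Q1=[] Q2=[P2]
t=28-34: P2@Q2 runs 6, rem=0, completes. Q0=[] Q1=[] Q2=[]

Answer: P1(0-3) P2(3-6) P3(6-9) P3(9-12) P3(12-15) P3(15-18) P3(18-21) P1(21-22) P2(22-28) P2(28-34)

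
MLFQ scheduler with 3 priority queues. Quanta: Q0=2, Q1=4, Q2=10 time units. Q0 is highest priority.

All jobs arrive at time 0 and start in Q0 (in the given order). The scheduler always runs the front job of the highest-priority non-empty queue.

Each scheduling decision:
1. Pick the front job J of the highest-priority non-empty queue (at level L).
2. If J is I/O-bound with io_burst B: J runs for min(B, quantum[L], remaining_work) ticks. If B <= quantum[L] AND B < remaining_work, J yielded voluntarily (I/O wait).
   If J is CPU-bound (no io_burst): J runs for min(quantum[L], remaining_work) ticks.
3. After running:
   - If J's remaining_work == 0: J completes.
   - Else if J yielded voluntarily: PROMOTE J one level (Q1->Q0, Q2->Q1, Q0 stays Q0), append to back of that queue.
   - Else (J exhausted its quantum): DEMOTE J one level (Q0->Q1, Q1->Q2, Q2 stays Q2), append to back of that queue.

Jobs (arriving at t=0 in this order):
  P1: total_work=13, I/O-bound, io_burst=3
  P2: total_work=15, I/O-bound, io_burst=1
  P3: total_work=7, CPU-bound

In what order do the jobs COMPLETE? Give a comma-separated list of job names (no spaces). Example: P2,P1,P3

t=0-2: P1@Q0 runs 2, rem=11, quantum used, demote→Q1. Q0=[P2,P3] Q1=[P1] Q2=[]
t=2-3: P2@Q0 runs 1, rem=14, I/O yield, promote→Q0. Q0=[P3,P2] Q1=[P1] Q2=[]
t=3-5: P3@Q0 runs 2, rem=5, quantum used, demote→Q1. Q0=[P2] Q1=[P1,P3] Q2=[]
t=5-6: P2@Q0 runs 1, rem=13, I/O yield, promote→Q0. Q0=[P2] Q1=[P1,P3] Q2=[]
t=6-7: P2@Q0 runs 1, rem=12, I/O yield, promote→Q0. Q0=[P2] Q1=[P1,P3] Q2=[]
t=7-8: P2@Q0 runs 1, rem=11, I/O yield, promote→Q0. Q0=[P2] Q1=[P1,P3] Q2=[]
t=8-9: P2@Q0 runs 1, rem=10, I/O yield, promote→Q0. Q0=[P2] Q1=[P1,P3] Q2=[]
t=9-10: P2@Q0 runs 1, rem=9, I/O yield, promote→Q0. Q0=[P2] Q1=[P1,P3] Q2=[]
t=10-11: P2@Q0 runs 1, rem=8, I/O yield, promote→Q0. Q0=[P2] Q1=[P1,P3] Q2=[]
t=11-12: P2@Q0 runs 1, rem=7, I/O yield, promote→Q0. Q0=[P2] Q1=[P1,P3] Q2=[]
t=12-13: P2@Q0 runs 1, rem=6, I/O yield, promote→Q0. Q0=[P2] Q1=[P1,P3] Q2=[]
t=13-14: P2@Q0 runs 1, rem=5, I/O yield, promote→Q0. Q0=[P2] Q1=[P1,P3] Q2=[]
t=14-15: P2@Q0 runs 1, rem=4, I/O yield, promote→Q0. Q0=[P2] Q1=[P1,P3] Q2=[]
t=15-16: P2@Q0 runs 1, rem=3, I/O yield, promote→Q0. Q0=[P2] Q1=[P1,P3] Q2=[]
t=16-17: P2@Q0 runs 1, rem=2, I/O yield, promote→Q0. Q0=[P2] Q1=[P1,P3] Q2=[]
t=17-18: P2@Q0 runs 1, rem=1, I/O yield, promote→Q0. Q0=[P2] Q1=[P1,P3] Q2=[]
t=18-19: P2@Q0 runs 1, rem=0, completes. Q0=[] Q1=[P1,P3] Q2=[]
t=19-22: P1@Q1 runs 3, rem=8, I/O yield, promote→Q0. Q0=[P1] Q1=[P3] Q2=[]
t=22-24: P1@Q0 runs 2, rem=6, quantum used, demote→Q1. Q0=[] Q1=[P3,P1] Q2=[]
t=24-28: P3@Q1 runs 4, rem=1, quantum used, demote→Q2. Q0=[] Q1=[P1] Q2=[P3]
t=28-31: P1@Q1 runs 3, rem=3, I/O yield, promote→Q0. Q0=[P1] Q1=[] Q2=[P3]
t=31-33: P1@Q0 runs 2, rem=1, quantum used, demote→Q1. Q0=[] Q1=[P1] Q2=[P3]
t=33-34: P1@Q1 runs 1, rem=0, completes. Q0=[] Q1=[] Q2=[P3]
t=34-35: P3@Q2 runs 1, rem=0, completes. Q0=[] Q1=[] Q2=[]

Answer: P2,P1,P3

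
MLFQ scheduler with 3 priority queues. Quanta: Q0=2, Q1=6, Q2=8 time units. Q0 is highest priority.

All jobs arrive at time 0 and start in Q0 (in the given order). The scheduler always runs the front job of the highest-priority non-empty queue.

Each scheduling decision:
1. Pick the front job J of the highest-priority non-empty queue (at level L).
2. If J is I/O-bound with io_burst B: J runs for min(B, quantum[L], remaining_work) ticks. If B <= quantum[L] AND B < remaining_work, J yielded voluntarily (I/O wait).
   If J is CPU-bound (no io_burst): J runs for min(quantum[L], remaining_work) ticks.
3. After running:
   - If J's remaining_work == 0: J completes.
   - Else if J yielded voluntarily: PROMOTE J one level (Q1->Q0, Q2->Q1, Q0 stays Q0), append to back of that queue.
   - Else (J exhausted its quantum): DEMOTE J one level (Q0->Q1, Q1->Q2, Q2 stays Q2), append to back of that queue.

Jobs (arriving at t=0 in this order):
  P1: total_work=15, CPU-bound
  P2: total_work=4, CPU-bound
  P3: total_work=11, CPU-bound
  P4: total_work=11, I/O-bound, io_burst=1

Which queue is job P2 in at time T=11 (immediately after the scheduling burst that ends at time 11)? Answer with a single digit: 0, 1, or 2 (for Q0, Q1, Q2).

t=0-2: P1@Q0 runs 2, rem=13, quantum used, demote→Q1. Q0=[P2,P3,P4] Q1=[P1] Q2=[]
t=2-4: P2@Q0 runs 2, rem=2, quantum used, demote→Q1. Q0=[P3,P4] Q1=[P1,P2] Q2=[]
t=4-6: P3@Q0 runs 2, rem=9, quantum used, demote→Q1. Q0=[P4] Q1=[P1,P2,P3] Q2=[]
t=6-7: P4@Q0 runs 1, rem=10, I/O yield, promote→Q0. Q0=[P4] Q1=[P1,P2,P3] Q2=[]
t=7-8: P4@Q0 runs 1, rem=9, I/O yield, promote→Q0. Q0=[P4] Q1=[P1,P2,P3] Q2=[]
t=8-9: P4@Q0 runs 1, rem=8, I/O yield, promote→Q0. Q0=[P4] Q1=[P1,P2,P3] Q2=[]
t=9-10: P4@Q0 runs 1, rem=7, I/O yield, promote→Q0. Q0=[P4] Q1=[P1,P2,P3] Q2=[]
t=10-11: P4@Q0 runs 1, rem=6, I/O yield, promote→Q0. Q0=[P4] Q1=[P1,P2,P3] Q2=[]
t=11-12: P4@Q0 runs 1, rem=5, I/O yield, promote→Q0. Q0=[P4] Q1=[P1,P2,P3] Q2=[]
t=12-13: P4@Q0 runs 1, rem=4, I/O yield, promote→Q0. Q0=[P4] Q1=[P1,P2,P3] Q2=[]
t=13-14: P4@Q0 runs 1, rem=3, I/O yield, promote→Q0. Q0=[P4] Q1=[P1,P2,P3] Q2=[]
t=14-15: P4@Q0 runs 1, rem=2, I/O yield, promote→Q0. Q0=[P4] Q1=[P1,P2,P3] Q2=[]
t=15-16: P4@Q0 runs 1, rem=1, I/O yield, promote→Q0. Q0=[P4] Q1=[P1,P2,P3] Q2=[]
t=16-17: P4@Q0 runs 1, rem=0, completes. Q0=[] Q1=[P1,P2,P3] Q2=[]
t=17-23: P1@Q1 runs 6, rem=7, quantum used, demote→Q2. Q0=[] Q1=[P2,P3] Q2=[P1]
t=23-25: P2@Q1 runs 2, rem=0, completes. Q0=[] Q1=[P3] Q2=[P1]
t=25-31: P3@Q1 runs 6, rem=3, quantum used, demote→Q2. Q0=[] Q1=[] Q2=[P1,P3]
t=31-38: P1@Q2 runs 7, rem=0, completes. Q0=[] Q1=[] Q2=[P3]
t=38-41: P3@Q2 runs 3, rem=0, completes. Q0=[] Q1=[] Q2=[]

Answer: 1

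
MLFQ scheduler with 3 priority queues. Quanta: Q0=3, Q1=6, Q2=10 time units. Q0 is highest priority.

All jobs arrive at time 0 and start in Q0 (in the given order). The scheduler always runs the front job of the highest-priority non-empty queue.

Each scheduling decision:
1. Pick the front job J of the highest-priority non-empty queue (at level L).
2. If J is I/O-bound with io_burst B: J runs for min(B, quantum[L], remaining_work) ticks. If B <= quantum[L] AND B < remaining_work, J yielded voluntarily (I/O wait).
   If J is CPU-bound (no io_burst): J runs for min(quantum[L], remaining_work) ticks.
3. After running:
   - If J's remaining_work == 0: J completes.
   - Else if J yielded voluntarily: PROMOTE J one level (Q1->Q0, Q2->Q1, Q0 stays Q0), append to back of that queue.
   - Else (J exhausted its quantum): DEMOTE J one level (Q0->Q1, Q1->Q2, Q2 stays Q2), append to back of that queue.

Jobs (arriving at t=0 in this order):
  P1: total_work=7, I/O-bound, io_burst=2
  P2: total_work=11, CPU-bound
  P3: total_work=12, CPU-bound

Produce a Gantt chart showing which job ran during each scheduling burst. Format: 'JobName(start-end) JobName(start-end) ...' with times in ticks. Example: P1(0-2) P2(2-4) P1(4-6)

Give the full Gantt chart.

Answer: P1(0-2) P2(2-5) P3(5-8) P1(8-10) P1(10-12) P1(12-13) P2(13-19) P3(19-25) P2(25-27) P3(27-30)

Derivation:
t=0-2: P1@Q0 runs 2, rem=5, I/O yield, promote→Q0. Q0=[P2,P3,P1] Q1=[] Q2=[]
t=2-5: P2@Q0 runs 3, rem=8, quantum used, demote→Q1. Q0=[P3,P1] Q1=[P2] Q2=[]
t=5-8: P3@Q0 runs 3, rem=9, quantum used, demote→Q1. Q0=[P1] Q1=[P2,P3] Q2=[]
t=8-10: P1@Q0 runs 2, rem=3, I/O yield, promote→Q0. Q0=[P1] Q1=[P2,P3] Q2=[]
t=10-12: P1@Q0 runs 2, rem=1, I/O yield, promote→Q0. Q0=[P1] Q1=[P2,P3] Q2=[]
t=12-13: P1@Q0 runs 1, rem=0, completes. Q0=[] Q1=[P2,P3] Q2=[]
t=13-19: P2@Q1 runs 6, rem=2, quantum used, demote→Q2. Q0=[] Q1=[P3] Q2=[P2]
t=19-25: P3@Q1 runs 6, rem=3, quantum used, demote→Q2. Q0=[] Q1=[] Q2=[P2,P3]
t=25-27: P2@Q2 runs 2, rem=0, completes. Q0=[] Q1=[] Q2=[P3]
t=27-30: P3@Q2 runs 3, rem=0, completes. Q0=[] Q1=[] Q2=[]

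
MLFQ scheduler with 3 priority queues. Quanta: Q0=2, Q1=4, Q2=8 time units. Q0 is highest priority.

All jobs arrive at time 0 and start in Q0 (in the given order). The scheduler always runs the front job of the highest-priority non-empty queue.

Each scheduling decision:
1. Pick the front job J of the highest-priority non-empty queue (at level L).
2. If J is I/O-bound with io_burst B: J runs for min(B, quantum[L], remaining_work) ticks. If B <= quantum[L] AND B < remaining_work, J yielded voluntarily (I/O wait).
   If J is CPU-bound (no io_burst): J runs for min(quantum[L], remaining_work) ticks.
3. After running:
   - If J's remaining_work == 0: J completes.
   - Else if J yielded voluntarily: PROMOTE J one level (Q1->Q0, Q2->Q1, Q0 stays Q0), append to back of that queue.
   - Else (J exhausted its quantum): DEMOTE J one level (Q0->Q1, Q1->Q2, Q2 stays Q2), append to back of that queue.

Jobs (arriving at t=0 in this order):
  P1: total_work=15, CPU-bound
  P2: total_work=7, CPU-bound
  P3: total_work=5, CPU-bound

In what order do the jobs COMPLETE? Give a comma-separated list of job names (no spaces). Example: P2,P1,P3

t=0-2: P1@Q0 runs 2, rem=13, quantum used, demote→Q1. Q0=[P2,P3] Q1=[P1] Q2=[]
t=2-4: P2@Q0 runs 2, rem=5, quantum used, demote→Q1. Q0=[P3] Q1=[P1,P2] Q2=[]
t=4-6: P3@Q0 runs 2, rem=3, quantum used, demote→Q1. Q0=[] Q1=[P1,P2,P3] Q2=[]
t=6-10: P1@Q1 runs 4, rem=9, quantum used, demote→Q2. Q0=[] Q1=[P2,P3] Q2=[P1]
t=10-14: P2@Q1 runs 4, rem=1, quantum used, demote→Q2. Q0=[] Q1=[P3] Q2=[P1,P2]
t=14-17: P3@Q1 runs 3, rem=0, completes. Q0=[] Q1=[] Q2=[P1,P2]
t=17-25: P1@Q2 runs 8, rem=1, quantum used, demote→Q2. Q0=[] Q1=[] Q2=[P2,P1]
t=25-26: P2@Q2 runs 1, rem=0, completes. Q0=[] Q1=[] Q2=[P1]
t=26-27: P1@Q2 runs 1, rem=0, completes. Q0=[] Q1=[] Q2=[]

Answer: P3,P2,P1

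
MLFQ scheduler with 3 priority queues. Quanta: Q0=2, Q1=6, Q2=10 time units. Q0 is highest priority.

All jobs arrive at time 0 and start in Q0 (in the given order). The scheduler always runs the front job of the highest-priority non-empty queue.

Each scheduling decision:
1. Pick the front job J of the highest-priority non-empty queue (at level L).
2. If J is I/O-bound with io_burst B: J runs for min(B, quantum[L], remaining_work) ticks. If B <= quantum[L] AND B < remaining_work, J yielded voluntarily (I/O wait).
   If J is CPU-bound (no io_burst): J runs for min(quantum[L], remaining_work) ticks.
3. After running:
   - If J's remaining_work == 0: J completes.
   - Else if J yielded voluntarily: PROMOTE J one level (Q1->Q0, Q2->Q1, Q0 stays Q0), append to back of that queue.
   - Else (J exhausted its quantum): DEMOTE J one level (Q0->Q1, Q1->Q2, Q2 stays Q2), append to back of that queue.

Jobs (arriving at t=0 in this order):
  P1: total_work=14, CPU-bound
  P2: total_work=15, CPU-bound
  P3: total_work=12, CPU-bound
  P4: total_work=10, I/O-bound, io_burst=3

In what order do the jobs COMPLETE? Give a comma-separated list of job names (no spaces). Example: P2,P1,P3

Answer: P4,P1,P2,P3

Derivation:
t=0-2: P1@Q0 runs 2, rem=12, quantum used, demote→Q1. Q0=[P2,P3,P4] Q1=[P1] Q2=[]
t=2-4: P2@Q0 runs 2, rem=13, quantum used, demote→Q1. Q0=[P3,P4] Q1=[P1,P2] Q2=[]
t=4-6: P3@Q0 runs 2, rem=10, quantum used, demote→Q1. Q0=[P4] Q1=[P1,P2,P3] Q2=[]
t=6-8: P4@Q0 runs 2, rem=8, quantum used, demote→Q1. Q0=[] Q1=[P1,P2,P3,P4] Q2=[]
t=8-14: P1@Q1 runs 6, rem=6, quantum used, demote→Q2. Q0=[] Q1=[P2,P3,P4] Q2=[P1]
t=14-20: P2@Q1 runs 6, rem=7, quantum used, demote→Q2. Q0=[] Q1=[P3,P4] Q2=[P1,P2]
t=20-26: P3@Q1 runs 6, rem=4, quantum used, demote→Q2. Q0=[] Q1=[P4] Q2=[P1,P2,P3]
t=26-29: P4@Q1 runs 3, rem=5, I/O yield, promote→Q0. Q0=[P4] Q1=[] Q2=[P1,P2,P3]
t=29-31: P4@Q0 runs 2, rem=3, quantum used, demote→Q1. Q0=[] Q1=[P4] Q2=[P1,P2,P3]
t=31-34: P4@Q1 runs 3, rem=0, completes. Q0=[] Q1=[] Q2=[P1,P2,P3]
t=34-40: P1@Q2 runs 6, rem=0, completes. Q0=[] Q1=[] Q2=[P2,P3]
t=40-47: P2@Q2 runs 7, rem=0, completes. Q0=[] Q1=[] Q2=[P3]
t=47-51: P3@Q2 runs 4, rem=0, completes. Q0=[] Q1=[] Q2=[]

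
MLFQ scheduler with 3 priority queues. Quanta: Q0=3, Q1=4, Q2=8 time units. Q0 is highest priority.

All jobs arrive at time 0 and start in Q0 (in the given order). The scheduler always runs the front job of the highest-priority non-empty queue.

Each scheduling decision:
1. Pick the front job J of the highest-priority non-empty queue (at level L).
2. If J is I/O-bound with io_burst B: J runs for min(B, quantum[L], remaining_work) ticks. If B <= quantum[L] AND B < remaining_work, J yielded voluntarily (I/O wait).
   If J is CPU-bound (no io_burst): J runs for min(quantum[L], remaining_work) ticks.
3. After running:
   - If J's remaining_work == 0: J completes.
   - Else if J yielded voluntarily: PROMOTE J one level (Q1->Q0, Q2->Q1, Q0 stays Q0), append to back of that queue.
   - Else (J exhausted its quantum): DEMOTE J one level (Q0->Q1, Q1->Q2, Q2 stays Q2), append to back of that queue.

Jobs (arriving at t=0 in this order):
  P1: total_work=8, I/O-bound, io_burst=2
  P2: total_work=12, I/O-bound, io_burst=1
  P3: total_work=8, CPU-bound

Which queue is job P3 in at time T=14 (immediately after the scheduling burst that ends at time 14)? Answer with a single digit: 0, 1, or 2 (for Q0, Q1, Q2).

Answer: 1

Derivation:
t=0-2: P1@Q0 runs 2, rem=6, I/O yield, promote→Q0. Q0=[P2,P3,P1] Q1=[] Q2=[]
t=2-3: P2@Q0 runs 1, rem=11, I/O yield, promote→Q0. Q0=[P3,P1,P2] Q1=[] Q2=[]
t=3-6: P3@Q0 runs 3, rem=5, quantum used, demote→Q1. Q0=[P1,P2] Q1=[P3] Q2=[]
t=6-8: P1@Q0 runs 2, rem=4, I/O yield, promote→Q0. Q0=[P2,P1] Q1=[P3] Q2=[]
t=8-9: P2@Q0 runs 1, rem=10, I/O yield, promote→Q0. Q0=[P1,P2] Q1=[P3] Q2=[]
t=9-11: P1@Q0 runs 2, rem=2, I/O yield, promote→Q0. Q0=[P2,P1] Q1=[P3] Q2=[]
t=11-12: P2@Q0 runs 1, rem=9, I/O yield, promote→Q0. Q0=[P1,P2] Q1=[P3] Q2=[]
t=12-14: P1@Q0 runs 2, rem=0, completes. Q0=[P2] Q1=[P3] Q2=[]
t=14-15: P2@Q0 runs 1, rem=8, I/O yield, promote→Q0. Q0=[P2] Q1=[P3] Q2=[]
t=15-16: P2@Q0 runs 1, rem=7, I/O yield, promote→Q0. Q0=[P2] Q1=[P3] Q2=[]
t=16-17: P2@Q0 runs 1, rem=6, I/O yield, promote→Q0. Q0=[P2] Q1=[P3] Q2=[]
t=17-18: P2@Q0 runs 1, rem=5, I/O yield, promote→Q0. Q0=[P2] Q1=[P3] Q2=[]
t=18-19: P2@Q0 runs 1, rem=4, I/O yield, promote→Q0. Q0=[P2] Q1=[P3] Q2=[]
t=19-20: P2@Q0 runs 1, rem=3, I/O yield, promote→Q0. Q0=[P2] Q1=[P3] Q2=[]
t=20-21: P2@Q0 runs 1, rem=2, I/O yield, promote→Q0. Q0=[P2] Q1=[P3] Q2=[]
t=21-22: P2@Q0 runs 1, rem=1, I/O yield, promote→Q0. Q0=[P2] Q1=[P3] Q2=[]
t=22-23: P2@Q0 runs 1, rem=0, completes. Q0=[] Q1=[P3] Q2=[]
t=23-27: P3@Q1 runs 4, rem=1, quantum used, demote→Q2. Q0=[] Q1=[] Q2=[P3]
t=27-28: P3@Q2 runs 1, rem=0, completes. Q0=[] Q1=[] Q2=[]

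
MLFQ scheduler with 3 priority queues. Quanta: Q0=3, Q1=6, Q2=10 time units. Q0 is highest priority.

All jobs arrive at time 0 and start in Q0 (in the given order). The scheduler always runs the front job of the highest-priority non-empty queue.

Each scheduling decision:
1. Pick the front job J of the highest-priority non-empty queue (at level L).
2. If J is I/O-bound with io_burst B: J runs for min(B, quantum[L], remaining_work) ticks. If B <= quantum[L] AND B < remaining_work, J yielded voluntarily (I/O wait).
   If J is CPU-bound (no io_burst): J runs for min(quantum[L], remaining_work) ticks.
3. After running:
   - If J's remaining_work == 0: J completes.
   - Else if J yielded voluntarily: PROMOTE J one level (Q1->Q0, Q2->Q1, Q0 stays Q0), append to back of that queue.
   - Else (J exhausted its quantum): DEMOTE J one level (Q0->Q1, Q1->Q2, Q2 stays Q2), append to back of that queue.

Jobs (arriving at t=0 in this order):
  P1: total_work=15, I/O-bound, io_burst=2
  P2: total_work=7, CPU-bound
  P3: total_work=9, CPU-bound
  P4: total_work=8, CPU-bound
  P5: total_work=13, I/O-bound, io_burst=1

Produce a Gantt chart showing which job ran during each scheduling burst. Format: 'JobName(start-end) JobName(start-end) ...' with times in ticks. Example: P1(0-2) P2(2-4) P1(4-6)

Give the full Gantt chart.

Answer: P1(0-2) P2(2-5) P3(5-8) P4(8-11) P5(11-12) P1(12-14) P5(14-15) P1(15-17) P5(17-18) P1(18-20) P5(20-21) P1(21-23) P5(23-24) P1(24-26) P5(26-27) P1(27-29) P5(29-30) P1(30-31) P5(31-32) P5(32-33) P5(33-34) P5(34-35) P5(35-36) P5(36-37) P2(37-41) P3(41-47) P4(47-52)

Derivation:
t=0-2: P1@Q0 runs 2, rem=13, I/O yield, promote→Q0. Q0=[P2,P3,P4,P5,P1] Q1=[] Q2=[]
t=2-5: P2@Q0 runs 3, rem=4, quantum used, demote→Q1. Q0=[P3,P4,P5,P1] Q1=[P2] Q2=[]
t=5-8: P3@Q0 runs 3, rem=6, quantum used, demote→Q1. Q0=[P4,P5,P1] Q1=[P2,P3] Q2=[]
t=8-11: P4@Q0 runs 3, rem=5, quantum used, demote→Q1. Q0=[P5,P1] Q1=[P2,P3,P4] Q2=[]
t=11-12: P5@Q0 runs 1, rem=12, I/O yield, promote→Q0. Q0=[P1,P5] Q1=[P2,P3,P4] Q2=[]
t=12-14: P1@Q0 runs 2, rem=11, I/O yield, promote→Q0. Q0=[P5,P1] Q1=[P2,P3,P4] Q2=[]
t=14-15: P5@Q0 runs 1, rem=11, I/O yield, promote→Q0. Q0=[P1,P5] Q1=[P2,P3,P4] Q2=[]
t=15-17: P1@Q0 runs 2, rem=9, I/O yield, promote→Q0. Q0=[P5,P1] Q1=[P2,P3,P4] Q2=[]
t=17-18: P5@Q0 runs 1, rem=10, I/O yield, promote→Q0. Q0=[P1,P5] Q1=[P2,P3,P4] Q2=[]
t=18-20: P1@Q0 runs 2, rem=7, I/O yield, promote→Q0. Q0=[P5,P1] Q1=[P2,P3,P4] Q2=[]
t=20-21: P5@Q0 runs 1, rem=9, I/O yield, promote→Q0. Q0=[P1,P5] Q1=[P2,P3,P4] Q2=[]
t=21-23: P1@Q0 runs 2, rem=5, I/O yield, promote→Q0. Q0=[P5,P1] Q1=[P2,P3,P4] Q2=[]
t=23-24: P5@Q0 runs 1, rem=8, I/O yield, promote→Q0. Q0=[P1,P5] Q1=[P2,P3,P4] Q2=[]
t=24-26: P1@Q0 runs 2, rem=3, I/O yield, promote→Q0. Q0=[P5,P1] Q1=[P2,P3,P4] Q2=[]
t=26-27: P5@Q0 runs 1, rem=7, I/O yield, promote→Q0. Q0=[P1,P5] Q1=[P2,P3,P4] Q2=[]
t=27-29: P1@Q0 runs 2, rem=1, I/O yield, promote→Q0. Q0=[P5,P1] Q1=[P2,P3,P4] Q2=[]
t=29-30: P5@Q0 runs 1, rem=6, I/O yield, promote→Q0. Q0=[P1,P5] Q1=[P2,P3,P4] Q2=[]
t=30-31: P1@Q0 runs 1, rem=0, completes. Q0=[P5] Q1=[P2,P3,P4] Q2=[]
t=31-32: P5@Q0 runs 1, rem=5, I/O yield, promote→Q0. Q0=[P5] Q1=[P2,P3,P4] Q2=[]
t=32-33: P5@Q0 runs 1, rem=4, I/O yield, promote→Q0. Q0=[P5] Q1=[P2,P3,P4] Q2=[]
t=33-34: P5@Q0 runs 1, rem=3, I/O yield, promote→Q0. Q0=[P5] Q1=[P2,P3,P4] Q2=[]
t=34-35: P5@Q0 runs 1, rem=2, I/O yield, promote→Q0. Q0=[P5] Q1=[P2,P3,P4] Q2=[]
t=35-36: P5@Q0 runs 1, rem=1, I/O yield, promote→Q0. Q0=[P5] Q1=[P2,P3,P4] Q2=[]
t=36-37: P5@Q0 runs 1, rem=0, completes. Q0=[] Q1=[P2,P3,P4] Q2=[]
t=37-41: P2@Q1 runs 4, rem=0, completes. Q0=[] Q1=[P3,P4] Q2=[]
t=41-47: P3@Q1 runs 6, rem=0, completes. Q0=[] Q1=[P4] Q2=[]
t=47-52: P4@Q1 runs 5, rem=0, completes. Q0=[] Q1=[] Q2=[]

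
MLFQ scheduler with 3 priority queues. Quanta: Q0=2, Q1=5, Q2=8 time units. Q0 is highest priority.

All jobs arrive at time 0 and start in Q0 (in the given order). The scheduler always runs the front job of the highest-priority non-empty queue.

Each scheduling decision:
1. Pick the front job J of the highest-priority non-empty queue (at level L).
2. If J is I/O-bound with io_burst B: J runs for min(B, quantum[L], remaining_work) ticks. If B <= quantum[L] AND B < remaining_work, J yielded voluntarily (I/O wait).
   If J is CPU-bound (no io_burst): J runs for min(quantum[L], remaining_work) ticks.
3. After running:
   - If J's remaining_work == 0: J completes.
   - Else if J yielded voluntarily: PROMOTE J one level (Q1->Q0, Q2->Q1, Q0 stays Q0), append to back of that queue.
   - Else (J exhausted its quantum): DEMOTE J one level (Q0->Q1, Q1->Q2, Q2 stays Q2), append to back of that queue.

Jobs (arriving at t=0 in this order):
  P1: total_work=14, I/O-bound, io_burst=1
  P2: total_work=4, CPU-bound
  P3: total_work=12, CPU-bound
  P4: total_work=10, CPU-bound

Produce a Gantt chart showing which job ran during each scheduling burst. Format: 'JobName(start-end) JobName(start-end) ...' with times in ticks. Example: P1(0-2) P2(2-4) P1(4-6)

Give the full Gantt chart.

t=0-1: P1@Q0 runs 1, rem=13, I/O yield, promote→Q0. Q0=[P2,P3,P4,P1] Q1=[] Q2=[]
t=1-3: P2@Q0 runs 2, rem=2, quantum used, demote→Q1. Q0=[P3,P4,P1] Q1=[P2] Q2=[]
t=3-5: P3@Q0 runs 2, rem=10, quantum used, demote→Q1. Q0=[P4,P1] Q1=[P2,P3] Q2=[]
t=5-7: P4@Q0 runs 2, rem=8, quantum used, demote→Q1. Q0=[P1] Q1=[P2,P3,P4] Q2=[]
t=7-8: P1@Q0 runs 1, rem=12, I/O yield, promote→Q0. Q0=[P1] Q1=[P2,P3,P4] Q2=[]
t=8-9: P1@Q0 runs 1, rem=11, I/O yield, promote→Q0. Q0=[P1] Q1=[P2,P3,P4] Q2=[]
t=9-10: P1@Q0 runs 1, rem=10, I/O yield, promote→Q0. Q0=[P1] Q1=[P2,P3,P4] Q2=[]
t=10-11: P1@Q0 runs 1, rem=9, I/O yield, promote→Q0. Q0=[P1] Q1=[P2,P3,P4] Q2=[]
t=11-12: P1@Q0 runs 1, rem=8, I/O yield, promote→Q0. Q0=[P1] Q1=[P2,P3,P4] Q2=[]
t=12-13: P1@Q0 runs 1, rem=7, I/O yield, promote→Q0. Q0=[P1] Q1=[P2,P3,P4] Q2=[]
t=13-14: P1@Q0 runs 1, rem=6, I/O yield, promote→Q0. Q0=[P1] Q1=[P2,P3,P4] Q2=[]
t=14-15: P1@Q0 runs 1, rem=5, I/O yield, promote→Q0. Q0=[P1] Q1=[P2,P3,P4] Q2=[]
t=15-16: P1@Q0 runs 1, rem=4, I/O yield, promote→Q0. Q0=[P1] Q1=[P2,P3,P4] Q2=[]
t=16-17: P1@Q0 runs 1, rem=3, I/O yield, promote→Q0. Q0=[P1] Q1=[P2,P3,P4] Q2=[]
t=17-18: P1@Q0 runs 1, rem=2, I/O yield, promote→Q0. Q0=[P1] Q1=[P2,P3,P4] Q2=[]
t=18-19: P1@Q0 runs 1, rem=1, I/O yield, promote→Q0. Q0=[P1] Q1=[P2,P3,P4] Q2=[]
t=19-20: P1@Q0 runs 1, rem=0, completes. Q0=[] Q1=[P2,P3,P4] Q2=[]
t=20-22: P2@Q1 runs 2, rem=0, completes. Q0=[] Q1=[P3,P4] Q2=[]
t=22-27: P3@Q1 runs 5, rem=5, quantum used, demote→Q2. Q0=[] Q1=[P4] Q2=[P3]
t=27-32: P4@Q1 runs 5, rem=3, quantum used, demote→Q2. Q0=[] Q1=[] Q2=[P3,P4]
t=32-37: P3@Q2 runs 5, rem=0, completes. Q0=[] Q1=[] Q2=[P4]
t=37-40: P4@Q2 runs 3, rem=0, completes. Q0=[] Q1=[] Q2=[]

Answer: P1(0-1) P2(1-3) P3(3-5) P4(5-7) P1(7-8) P1(8-9) P1(9-10) P1(10-11) P1(11-12) P1(12-13) P1(13-14) P1(14-15) P1(15-16) P1(16-17) P1(17-18) P1(18-19) P1(19-20) P2(20-22) P3(22-27) P4(27-32) P3(32-37) P4(37-40)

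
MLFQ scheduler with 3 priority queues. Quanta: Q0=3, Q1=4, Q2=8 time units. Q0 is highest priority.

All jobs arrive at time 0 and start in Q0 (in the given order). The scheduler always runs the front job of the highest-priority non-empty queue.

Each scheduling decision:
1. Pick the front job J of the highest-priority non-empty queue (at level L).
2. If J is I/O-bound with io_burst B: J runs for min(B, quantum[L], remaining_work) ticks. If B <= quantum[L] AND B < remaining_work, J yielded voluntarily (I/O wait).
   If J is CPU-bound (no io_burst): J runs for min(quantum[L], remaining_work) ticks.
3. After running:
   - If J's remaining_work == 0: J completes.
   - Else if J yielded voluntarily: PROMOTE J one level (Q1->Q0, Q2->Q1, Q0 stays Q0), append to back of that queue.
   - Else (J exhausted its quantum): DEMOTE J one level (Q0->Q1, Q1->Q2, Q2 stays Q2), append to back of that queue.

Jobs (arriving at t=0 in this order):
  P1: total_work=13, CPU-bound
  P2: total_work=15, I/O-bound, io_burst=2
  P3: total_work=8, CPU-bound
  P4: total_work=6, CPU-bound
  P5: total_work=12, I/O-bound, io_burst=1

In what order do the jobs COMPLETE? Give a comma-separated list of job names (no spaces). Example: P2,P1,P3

Answer: P2,P5,P4,P1,P3

Derivation:
t=0-3: P1@Q0 runs 3, rem=10, quantum used, demote→Q1. Q0=[P2,P3,P4,P5] Q1=[P1] Q2=[]
t=3-5: P2@Q0 runs 2, rem=13, I/O yield, promote→Q0. Q0=[P3,P4,P5,P2] Q1=[P1] Q2=[]
t=5-8: P3@Q0 runs 3, rem=5, quantum used, demote→Q1. Q0=[P4,P5,P2] Q1=[P1,P3] Q2=[]
t=8-11: P4@Q0 runs 3, rem=3, quantum used, demote→Q1. Q0=[P5,P2] Q1=[P1,P3,P4] Q2=[]
t=11-12: P5@Q0 runs 1, rem=11, I/O yield, promote→Q0. Q0=[P2,P5] Q1=[P1,P3,P4] Q2=[]
t=12-14: P2@Q0 runs 2, rem=11, I/O yield, promote→Q0. Q0=[P5,P2] Q1=[P1,P3,P4] Q2=[]
t=14-15: P5@Q0 runs 1, rem=10, I/O yield, promote→Q0. Q0=[P2,P5] Q1=[P1,P3,P4] Q2=[]
t=15-17: P2@Q0 runs 2, rem=9, I/O yield, promote→Q0. Q0=[P5,P2] Q1=[P1,P3,P4] Q2=[]
t=17-18: P5@Q0 runs 1, rem=9, I/O yield, promote→Q0. Q0=[P2,P5] Q1=[P1,P3,P4] Q2=[]
t=18-20: P2@Q0 runs 2, rem=7, I/O yield, promote→Q0. Q0=[P5,P2] Q1=[P1,P3,P4] Q2=[]
t=20-21: P5@Q0 runs 1, rem=8, I/O yield, promote→Q0. Q0=[P2,P5] Q1=[P1,P3,P4] Q2=[]
t=21-23: P2@Q0 runs 2, rem=5, I/O yield, promote→Q0. Q0=[P5,P2] Q1=[P1,P3,P4] Q2=[]
t=23-24: P5@Q0 runs 1, rem=7, I/O yield, promote→Q0. Q0=[P2,P5] Q1=[P1,P3,P4] Q2=[]
t=24-26: P2@Q0 runs 2, rem=3, I/O yield, promote→Q0. Q0=[P5,P2] Q1=[P1,P3,P4] Q2=[]
t=26-27: P5@Q0 runs 1, rem=6, I/O yield, promote→Q0. Q0=[P2,P5] Q1=[P1,P3,P4] Q2=[]
t=27-29: P2@Q0 runs 2, rem=1, I/O yield, promote→Q0. Q0=[P5,P2] Q1=[P1,P3,P4] Q2=[]
t=29-30: P5@Q0 runs 1, rem=5, I/O yield, promote→Q0. Q0=[P2,P5] Q1=[P1,P3,P4] Q2=[]
t=30-31: P2@Q0 runs 1, rem=0, completes. Q0=[P5] Q1=[P1,P3,P4] Q2=[]
t=31-32: P5@Q0 runs 1, rem=4, I/O yield, promote→Q0. Q0=[P5] Q1=[P1,P3,P4] Q2=[]
t=32-33: P5@Q0 runs 1, rem=3, I/O yield, promote→Q0. Q0=[P5] Q1=[P1,P3,P4] Q2=[]
t=33-34: P5@Q0 runs 1, rem=2, I/O yield, promote→Q0. Q0=[P5] Q1=[P1,P3,P4] Q2=[]
t=34-35: P5@Q0 runs 1, rem=1, I/O yield, promote→Q0. Q0=[P5] Q1=[P1,P3,P4] Q2=[]
t=35-36: P5@Q0 runs 1, rem=0, completes. Q0=[] Q1=[P1,P3,P4] Q2=[]
t=36-40: P1@Q1 runs 4, rem=6, quantum used, demote→Q2. Q0=[] Q1=[P3,P4] Q2=[P1]
t=40-44: P3@Q1 runs 4, rem=1, quantum used, demote→Q2. Q0=[] Q1=[P4] Q2=[P1,P3]
t=44-47: P4@Q1 runs 3, rem=0, completes. Q0=[] Q1=[] Q2=[P1,P3]
t=47-53: P1@Q2 runs 6, rem=0, completes. Q0=[] Q1=[] Q2=[P3]
t=53-54: P3@Q2 runs 1, rem=0, completes. Q0=[] Q1=[] Q2=[]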